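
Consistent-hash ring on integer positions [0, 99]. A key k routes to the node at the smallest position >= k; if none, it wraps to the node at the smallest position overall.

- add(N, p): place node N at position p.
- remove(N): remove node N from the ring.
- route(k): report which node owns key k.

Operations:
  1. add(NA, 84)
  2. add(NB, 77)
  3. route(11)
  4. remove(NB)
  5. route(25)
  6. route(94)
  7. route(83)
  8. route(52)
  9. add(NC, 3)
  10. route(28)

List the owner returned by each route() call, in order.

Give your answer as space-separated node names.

Op 1: add NA@84 -> ring=[84:NA]
Op 2: add NB@77 -> ring=[77:NB,84:NA]
Op 3: route key 11: smallest pos >= 11 is 77 -> NB
Op 4: remove NB -> ring=[84:NA]
Op 5: route key 25: smallest pos >= 25 is 84 -> NA
Op 6: route key 94: none >= 94, wrap to smallest pos 84 -> NA
Op 7: route key 83: smallest pos >= 83 is 84 -> NA
Op 8: route key 52: smallest pos >= 52 is 84 -> NA
Op 9: add NC@3 -> ring=[3:NC,84:NA]
Op 10: route key 28: smallest pos >= 28 is 84 -> NA

Answer: NB NA NA NA NA NA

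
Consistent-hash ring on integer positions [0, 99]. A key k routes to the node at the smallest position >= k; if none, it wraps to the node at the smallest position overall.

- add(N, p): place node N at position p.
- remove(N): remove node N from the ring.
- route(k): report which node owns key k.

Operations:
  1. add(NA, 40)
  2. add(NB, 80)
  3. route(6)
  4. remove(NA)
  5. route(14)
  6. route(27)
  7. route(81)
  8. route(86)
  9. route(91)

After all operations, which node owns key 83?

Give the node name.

Answer: NB

Derivation:
Op 1: add NA@40 -> ring=[40:NA]
Op 2: add NB@80 -> ring=[40:NA,80:NB]
Op 3: route key 6: smallest pos >= 6 is 40 -> NA
Op 4: remove NA -> ring=[80:NB]
Op 5: route key 14: smallest pos >= 14 is 80 -> NB
Op 6: route key 27: smallest pos >= 27 is 80 -> NB
Op 7: route key 81: none >= 81, wrap to smallest pos 80 -> NB
Op 8: route key 86: none >= 86, wrap to smallest pos 80 -> NB
Op 9: route key 91: none >= 91, wrap to smallest pos 80 -> NB
Final route key 83: none >= 83, wrap to smallest pos 80 -> NB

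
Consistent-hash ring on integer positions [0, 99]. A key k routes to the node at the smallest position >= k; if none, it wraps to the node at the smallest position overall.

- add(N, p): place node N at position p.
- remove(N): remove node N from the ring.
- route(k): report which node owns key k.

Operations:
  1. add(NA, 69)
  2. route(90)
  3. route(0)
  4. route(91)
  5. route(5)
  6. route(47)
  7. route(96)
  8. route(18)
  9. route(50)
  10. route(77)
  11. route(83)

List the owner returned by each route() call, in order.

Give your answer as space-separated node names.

Op 1: add NA@69 -> ring=[69:NA]
Op 2: route key 90: none >= 90, wrap to smallest pos 69 -> NA
Op 3: route key 0: smallest pos >= 0 is 69 -> NA
Op 4: route key 91: none >= 91, wrap to smallest pos 69 -> NA
Op 5: route key 5: smallest pos >= 5 is 69 -> NA
Op 6: route key 47: smallest pos >= 47 is 69 -> NA
Op 7: route key 96: none >= 96, wrap to smallest pos 69 -> NA
Op 8: route key 18: smallest pos >= 18 is 69 -> NA
Op 9: route key 50: smallest pos >= 50 is 69 -> NA
Op 10: route key 77: none >= 77, wrap to smallest pos 69 -> NA
Op 11: route key 83: none >= 83, wrap to smallest pos 69 -> NA

Answer: NA NA NA NA NA NA NA NA NA NA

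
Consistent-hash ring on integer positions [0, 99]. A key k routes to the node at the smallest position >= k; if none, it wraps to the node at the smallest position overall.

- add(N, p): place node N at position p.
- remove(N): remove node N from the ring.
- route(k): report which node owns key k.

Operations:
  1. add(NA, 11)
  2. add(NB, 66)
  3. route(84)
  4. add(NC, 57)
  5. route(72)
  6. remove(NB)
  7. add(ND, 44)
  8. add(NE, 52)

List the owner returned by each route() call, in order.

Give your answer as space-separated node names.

Answer: NA NA

Derivation:
Op 1: add NA@11 -> ring=[11:NA]
Op 2: add NB@66 -> ring=[11:NA,66:NB]
Op 3: route key 84: none >= 84, wrap to smallest pos 11 -> NA
Op 4: add NC@57 -> ring=[11:NA,57:NC,66:NB]
Op 5: route key 72: none >= 72, wrap to smallest pos 11 -> NA
Op 6: remove NB -> ring=[11:NA,57:NC]
Op 7: add ND@44 -> ring=[11:NA,44:ND,57:NC]
Op 8: add NE@52 -> ring=[11:NA,44:ND,52:NE,57:NC]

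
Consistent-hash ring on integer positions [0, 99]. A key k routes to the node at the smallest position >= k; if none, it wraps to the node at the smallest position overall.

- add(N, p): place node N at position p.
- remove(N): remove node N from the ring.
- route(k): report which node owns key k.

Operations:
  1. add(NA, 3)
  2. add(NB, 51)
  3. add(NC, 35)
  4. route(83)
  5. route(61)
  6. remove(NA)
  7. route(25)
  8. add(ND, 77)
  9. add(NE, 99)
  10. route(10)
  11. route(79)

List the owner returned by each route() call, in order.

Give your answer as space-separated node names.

Answer: NA NA NC NC NE

Derivation:
Op 1: add NA@3 -> ring=[3:NA]
Op 2: add NB@51 -> ring=[3:NA,51:NB]
Op 3: add NC@35 -> ring=[3:NA,35:NC,51:NB]
Op 4: route key 83: none >= 83, wrap to smallest pos 3 -> NA
Op 5: route key 61: none >= 61, wrap to smallest pos 3 -> NA
Op 6: remove NA -> ring=[35:NC,51:NB]
Op 7: route key 25: smallest pos >= 25 is 35 -> NC
Op 8: add ND@77 -> ring=[35:NC,51:NB,77:ND]
Op 9: add NE@99 -> ring=[35:NC,51:NB,77:ND,99:NE]
Op 10: route key 10: smallest pos >= 10 is 35 -> NC
Op 11: route key 79: smallest pos >= 79 is 99 -> NE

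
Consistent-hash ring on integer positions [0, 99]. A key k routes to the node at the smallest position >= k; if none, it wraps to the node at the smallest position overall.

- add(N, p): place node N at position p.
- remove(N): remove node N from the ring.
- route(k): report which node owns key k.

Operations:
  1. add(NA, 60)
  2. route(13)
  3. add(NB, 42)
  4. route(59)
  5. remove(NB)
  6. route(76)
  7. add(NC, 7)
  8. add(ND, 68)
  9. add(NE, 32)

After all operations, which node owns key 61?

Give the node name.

Answer: ND

Derivation:
Op 1: add NA@60 -> ring=[60:NA]
Op 2: route key 13: smallest pos >= 13 is 60 -> NA
Op 3: add NB@42 -> ring=[42:NB,60:NA]
Op 4: route key 59: smallest pos >= 59 is 60 -> NA
Op 5: remove NB -> ring=[60:NA]
Op 6: route key 76: none >= 76, wrap to smallest pos 60 -> NA
Op 7: add NC@7 -> ring=[7:NC,60:NA]
Op 8: add ND@68 -> ring=[7:NC,60:NA,68:ND]
Op 9: add NE@32 -> ring=[7:NC,32:NE,60:NA,68:ND]
Final route key 61: smallest pos >= 61 is 68 -> ND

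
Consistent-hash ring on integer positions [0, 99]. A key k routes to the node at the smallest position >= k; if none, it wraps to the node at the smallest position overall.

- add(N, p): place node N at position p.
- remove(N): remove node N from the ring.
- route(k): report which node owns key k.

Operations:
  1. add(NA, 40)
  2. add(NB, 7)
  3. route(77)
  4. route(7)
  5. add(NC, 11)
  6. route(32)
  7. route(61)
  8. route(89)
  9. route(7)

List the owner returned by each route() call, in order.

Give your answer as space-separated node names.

Answer: NB NB NA NB NB NB

Derivation:
Op 1: add NA@40 -> ring=[40:NA]
Op 2: add NB@7 -> ring=[7:NB,40:NA]
Op 3: route key 77: none >= 77, wrap to smallest pos 7 -> NB
Op 4: route key 7: smallest pos >= 7 is 7 -> NB
Op 5: add NC@11 -> ring=[7:NB,11:NC,40:NA]
Op 6: route key 32: smallest pos >= 32 is 40 -> NA
Op 7: route key 61: none >= 61, wrap to smallest pos 7 -> NB
Op 8: route key 89: none >= 89, wrap to smallest pos 7 -> NB
Op 9: route key 7: smallest pos >= 7 is 7 -> NB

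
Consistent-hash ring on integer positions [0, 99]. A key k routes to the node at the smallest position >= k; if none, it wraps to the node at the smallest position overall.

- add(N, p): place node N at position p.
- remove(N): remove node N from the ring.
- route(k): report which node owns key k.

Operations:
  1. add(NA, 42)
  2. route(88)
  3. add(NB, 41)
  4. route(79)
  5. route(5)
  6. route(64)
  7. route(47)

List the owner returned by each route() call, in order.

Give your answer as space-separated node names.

Op 1: add NA@42 -> ring=[42:NA]
Op 2: route key 88: none >= 88, wrap to smallest pos 42 -> NA
Op 3: add NB@41 -> ring=[41:NB,42:NA]
Op 4: route key 79: none >= 79, wrap to smallest pos 41 -> NB
Op 5: route key 5: smallest pos >= 5 is 41 -> NB
Op 6: route key 64: none >= 64, wrap to smallest pos 41 -> NB
Op 7: route key 47: none >= 47, wrap to smallest pos 41 -> NB

Answer: NA NB NB NB NB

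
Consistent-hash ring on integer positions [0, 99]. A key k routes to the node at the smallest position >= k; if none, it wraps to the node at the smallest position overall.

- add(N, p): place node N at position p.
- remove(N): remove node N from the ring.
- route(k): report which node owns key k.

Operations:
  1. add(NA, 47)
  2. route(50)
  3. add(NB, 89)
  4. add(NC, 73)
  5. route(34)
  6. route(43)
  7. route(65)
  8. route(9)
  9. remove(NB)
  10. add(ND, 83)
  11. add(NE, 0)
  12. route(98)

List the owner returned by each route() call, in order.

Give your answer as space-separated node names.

Answer: NA NA NA NC NA NE

Derivation:
Op 1: add NA@47 -> ring=[47:NA]
Op 2: route key 50: none >= 50, wrap to smallest pos 47 -> NA
Op 3: add NB@89 -> ring=[47:NA,89:NB]
Op 4: add NC@73 -> ring=[47:NA,73:NC,89:NB]
Op 5: route key 34: smallest pos >= 34 is 47 -> NA
Op 6: route key 43: smallest pos >= 43 is 47 -> NA
Op 7: route key 65: smallest pos >= 65 is 73 -> NC
Op 8: route key 9: smallest pos >= 9 is 47 -> NA
Op 9: remove NB -> ring=[47:NA,73:NC]
Op 10: add ND@83 -> ring=[47:NA,73:NC,83:ND]
Op 11: add NE@0 -> ring=[0:NE,47:NA,73:NC,83:ND]
Op 12: route key 98: none >= 98, wrap to smallest pos 0 -> NE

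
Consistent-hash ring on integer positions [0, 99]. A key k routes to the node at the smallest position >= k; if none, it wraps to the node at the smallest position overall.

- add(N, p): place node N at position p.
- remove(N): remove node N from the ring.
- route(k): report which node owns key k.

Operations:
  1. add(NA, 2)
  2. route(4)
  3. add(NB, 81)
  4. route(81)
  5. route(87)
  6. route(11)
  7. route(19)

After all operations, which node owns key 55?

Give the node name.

Answer: NB

Derivation:
Op 1: add NA@2 -> ring=[2:NA]
Op 2: route key 4: none >= 4, wrap to smallest pos 2 -> NA
Op 3: add NB@81 -> ring=[2:NA,81:NB]
Op 4: route key 81: smallest pos >= 81 is 81 -> NB
Op 5: route key 87: none >= 87, wrap to smallest pos 2 -> NA
Op 6: route key 11: smallest pos >= 11 is 81 -> NB
Op 7: route key 19: smallest pos >= 19 is 81 -> NB
Final route key 55: smallest pos >= 55 is 81 -> NB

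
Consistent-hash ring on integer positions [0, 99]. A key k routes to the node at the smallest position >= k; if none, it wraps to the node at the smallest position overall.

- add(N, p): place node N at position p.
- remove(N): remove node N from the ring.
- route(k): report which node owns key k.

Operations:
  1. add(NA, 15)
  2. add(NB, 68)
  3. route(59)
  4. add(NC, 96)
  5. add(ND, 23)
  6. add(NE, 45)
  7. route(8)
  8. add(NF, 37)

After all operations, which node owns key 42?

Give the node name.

Answer: NE

Derivation:
Op 1: add NA@15 -> ring=[15:NA]
Op 2: add NB@68 -> ring=[15:NA,68:NB]
Op 3: route key 59: smallest pos >= 59 is 68 -> NB
Op 4: add NC@96 -> ring=[15:NA,68:NB,96:NC]
Op 5: add ND@23 -> ring=[15:NA,23:ND,68:NB,96:NC]
Op 6: add NE@45 -> ring=[15:NA,23:ND,45:NE,68:NB,96:NC]
Op 7: route key 8: smallest pos >= 8 is 15 -> NA
Op 8: add NF@37 -> ring=[15:NA,23:ND,37:NF,45:NE,68:NB,96:NC]
Final route key 42: smallest pos >= 42 is 45 -> NE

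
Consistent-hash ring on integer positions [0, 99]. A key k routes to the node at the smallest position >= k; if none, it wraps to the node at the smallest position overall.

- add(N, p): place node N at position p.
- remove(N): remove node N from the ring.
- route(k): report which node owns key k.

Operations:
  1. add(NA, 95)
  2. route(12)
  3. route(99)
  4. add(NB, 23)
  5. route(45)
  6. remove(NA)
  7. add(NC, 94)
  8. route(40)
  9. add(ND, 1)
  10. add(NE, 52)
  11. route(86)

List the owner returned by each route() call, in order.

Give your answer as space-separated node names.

Op 1: add NA@95 -> ring=[95:NA]
Op 2: route key 12: smallest pos >= 12 is 95 -> NA
Op 3: route key 99: none >= 99, wrap to smallest pos 95 -> NA
Op 4: add NB@23 -> ring=[23:NB,95:NA]
Op 5: route key 45: smallest pos >= 45 is 95 -> NA
Op 6: remove NA -> ring=[23:NB]
Op 7: add NC@94 -> ring=[23:NB,94:NC]
Op 8: route key 40: smallest pos >= 40 is 94 -> NC
Op 9: add ND@1 -> ring=[1:ND,23:NB,94:NC]
Op 10: add NE@52 -> ring=[1:ND,23:NB,52:NE,94:NC]
Op 11: route key 86: smallest pos >= 86 is 94 -> NC

Answer: NA NA NA NC NC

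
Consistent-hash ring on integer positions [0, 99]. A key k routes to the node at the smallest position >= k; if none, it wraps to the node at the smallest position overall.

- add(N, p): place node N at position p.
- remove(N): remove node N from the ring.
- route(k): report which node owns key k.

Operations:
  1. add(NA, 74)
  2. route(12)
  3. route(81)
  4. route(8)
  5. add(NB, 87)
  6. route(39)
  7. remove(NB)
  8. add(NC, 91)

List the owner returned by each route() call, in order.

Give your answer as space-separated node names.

Op 1: add NA@74 -> ring=[74:NA]
Op 2: route key 12: smallest pos >= 12 is 74 -> NA
Op 3: route key 81: none >= 81, wrap to smallest pos 74 -> NA
Op 4: route key 8: smallest pos >= 8 is 74 -> NA
Op 5: add NB@87 -> ring=[74:NA,87:NB]
Op 6: route key 39: smallest pos >= 39 is 74 -> NA
Op 7: remove NB -> ring=[74:NA]
Op 8: add NC@91 -> ring=[74:NA,91:NC]

Answer: NA NA NA NA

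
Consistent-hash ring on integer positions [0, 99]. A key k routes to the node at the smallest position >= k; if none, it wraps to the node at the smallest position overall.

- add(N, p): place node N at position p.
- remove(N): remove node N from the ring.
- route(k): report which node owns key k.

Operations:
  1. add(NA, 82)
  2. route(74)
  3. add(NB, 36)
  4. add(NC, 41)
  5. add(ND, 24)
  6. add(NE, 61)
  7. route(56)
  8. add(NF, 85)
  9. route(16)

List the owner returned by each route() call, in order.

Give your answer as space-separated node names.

Answer: NA NE ND

Derivation:
Op 1: add NA@82 -> ring=[82:NA]
Op 2: route key 74: smallest pos >= 74 is 82 -> NA
Op 3: add NB@36 -> ring=[36:NB,82:NA]
Op 4: add NC@41 -> ring=[36:NB,41:NC,82:NA]
Op 5: add ND@24 -> ring=[24:ND,36:NB,41:NC,82:NA]
Op 6: add NE@61 -> ring=[24:ND,36:NB,41:NC,61:NE,82:NA]
Op 7: route key 56: smallest pos >= 56 is 61 -> NE
Op 8: add NF@85 -> ring=[24:ND,36:NB,41:NC,61:NE,82:NA,85:NF]
Op 9: route key 16: smallest pos >= 16 is 24 -> ND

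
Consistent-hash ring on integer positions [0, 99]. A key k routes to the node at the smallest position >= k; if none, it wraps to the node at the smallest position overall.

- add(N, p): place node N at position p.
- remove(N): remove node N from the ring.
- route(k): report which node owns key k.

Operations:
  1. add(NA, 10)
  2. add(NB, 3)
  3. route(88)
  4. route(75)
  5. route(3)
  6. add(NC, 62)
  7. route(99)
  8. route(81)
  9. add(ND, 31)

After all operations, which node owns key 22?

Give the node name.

Answer: ND

Derivation:
Op 1: add NA@10 -> ring=[10:NA]
Op 2: add NB@3 -> ring=[3:NB,10:NA]
Op 3: route key 88: none >= 88, wrap to smallest pos 3 -> NB
Op 4: route key 75: none >= 75, wrap to smallest pos 3 -> NB
Op 5: route key 3: smallest pos >= 3 is 3 -> NB
Op 6: add NC@62 -> ring=[3:NB,10:NA,62:NC]
Op 7: route key 99: none >= 99, wrap to smallest pos 3 -> NB
Op 8: route key 81: none >= 81, wrap to smallest pos 3 -> NB
Op 9: add ND@31 -> ring=[3:NB,10:NA,31:ND,62:NC]
Final route key 22: smallest pos >= 22 is 31 -> ND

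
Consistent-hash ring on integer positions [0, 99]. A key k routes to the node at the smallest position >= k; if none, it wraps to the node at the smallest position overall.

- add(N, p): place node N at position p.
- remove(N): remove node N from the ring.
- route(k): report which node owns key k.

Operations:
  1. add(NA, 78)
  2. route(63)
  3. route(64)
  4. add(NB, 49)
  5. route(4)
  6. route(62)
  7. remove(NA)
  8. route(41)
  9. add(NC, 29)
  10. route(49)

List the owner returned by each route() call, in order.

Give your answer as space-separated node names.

Answer: NA NA NB NA NB NB

Derivation:
Op 1: add NA@78 -> ring=[78:NA]
Op 2: route key 63: smallest pos >= 63 is 78 -> NA
Op 3: route key 64: smallest pos >= 64 is 78 -> NA
Op 4: add NB@49 -> ring=[49:NB,78:NA]
Op 5: route key 4: smallest pos >= 4 is 49 -> NB
Op 6: route key 62: smallest pos >= 62 is 78 -> NA
Op 7: remove NA -> ring=[49:NB]
Op 8: route key 41: smallest pos >= 41 is 49 -> NB
Op 9: add NC@29 -> ring=[29:NC,49:NB]
Op 10: route key 49: smallest pos >= 49 is 49 -> NB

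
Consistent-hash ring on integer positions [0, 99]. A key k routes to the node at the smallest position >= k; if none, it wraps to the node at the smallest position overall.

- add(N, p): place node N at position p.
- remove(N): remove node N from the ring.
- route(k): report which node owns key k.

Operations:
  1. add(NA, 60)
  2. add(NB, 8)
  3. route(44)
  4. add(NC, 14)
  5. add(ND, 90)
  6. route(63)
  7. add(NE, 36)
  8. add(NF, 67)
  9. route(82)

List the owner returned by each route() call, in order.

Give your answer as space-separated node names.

Op 1: add NA@60 -> ring=[60:NA]
Op 2: add NB@8 -> ring=[8:NB,60:NA]
Op 3: route key 44: smallest pos >= 44 is 60 -> NA
Op 4: add NC@14 -> ring=[8:NB,14:NC,60:NA]
Op 5: add ND@90 -> ring=[8:NB,14:NC,60:NA,90:ND]
Op 6: route key 63: smallest pos >= 63 is 90 -> ND
Op 7: add NE@36 -> ring=[8:NB,14:NC,36:NE,60:NA,90:ND]
Op 8: add NF@67 -> ring=[8:NB,14:NC,36:NE,60:NA,67:NF,90:ND]
Op 9: route key 82: smallest pos >= 82 is 90 -> ND

Answer: NA ND ND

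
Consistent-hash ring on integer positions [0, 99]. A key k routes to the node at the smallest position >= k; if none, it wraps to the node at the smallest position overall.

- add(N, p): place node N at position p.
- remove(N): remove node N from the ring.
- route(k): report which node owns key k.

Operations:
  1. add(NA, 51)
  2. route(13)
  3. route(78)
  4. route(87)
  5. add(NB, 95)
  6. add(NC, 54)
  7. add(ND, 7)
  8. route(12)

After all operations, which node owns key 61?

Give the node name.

Answer: NB

Derivation:
Op 1: add NA@51 -> ring=[51:NA]
Op 2: route key 13: smallest pos >= 13 is 51 -> NA
Op 3: route key 78: none >= 78, wrap to smallest pos 51 -> NA
Op 4: route key 87: none >= 87, wrap to smallest pos 51 -> NA
Op 5: add NB@95 -> ring=[51:NA,95:NB]
Op 6: add NC@54 -> ring=[51:NA,54:NC,95:NB]
Op 7: add ND@7 -> ring=[7:ND,51:NA,54:NC,95:NB]
Op 8: route key 12: smallest pos >= 12 is 51 -> NA
Final route key 61: smallest pos >= 61 is 95 -> NB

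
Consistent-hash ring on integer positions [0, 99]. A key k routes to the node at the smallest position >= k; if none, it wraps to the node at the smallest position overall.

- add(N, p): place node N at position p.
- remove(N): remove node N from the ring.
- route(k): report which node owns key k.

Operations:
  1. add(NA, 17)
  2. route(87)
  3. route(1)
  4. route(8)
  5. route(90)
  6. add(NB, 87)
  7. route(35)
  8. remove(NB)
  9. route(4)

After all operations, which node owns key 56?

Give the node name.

Answer: NA

Derivation:
Op 1: add NA@17 -> ring=[17:NA]
Op 2: route key 87: none >= 87, wrap to smallest pos 17 -> NA
Op 3: route key 1: smallest pos >= 1 is 17 -> NA
Op 4: route key 8: smallest pos >= 8 is 17 -> NA
Op 5: route key 90: none >= 90, wrap to smallest pos 17 -> NA
Op 6: add NB@87 -> ring=[17:NA,87:NB]
Op 7: route key 35: smallest pos >= 35 is 87 -> NB
Op 8: remove NB -> ring=[17:NA]
Op 9: route key 4: smallest pos >= 4 is 17 -> NA
Final route key 56: none >= 56, wrap to smallest pos 17 -> NA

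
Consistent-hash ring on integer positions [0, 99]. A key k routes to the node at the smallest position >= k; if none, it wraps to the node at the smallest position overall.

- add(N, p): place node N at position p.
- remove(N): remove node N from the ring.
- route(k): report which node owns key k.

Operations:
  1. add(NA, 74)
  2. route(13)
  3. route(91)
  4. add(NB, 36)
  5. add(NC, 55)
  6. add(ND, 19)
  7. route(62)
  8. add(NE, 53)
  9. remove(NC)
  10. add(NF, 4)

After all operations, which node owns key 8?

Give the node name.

Answer: ND

Derivation:
Op 1: add NA@74 -> ring=[74:NA]
Op 2: route key 13: smallest pos >= 13 is 74 -> NA
Op 3: route key 91: none >= 91, wrap to smallest pos 74 -> NA
Op 4: add NB@36 -> ring=[36:NB,74:NA]
Op 5: add NC@55 -> ring=[36:NB,55:NC,74:NA]
Op 6: add ND@19 -> ring=[19:ND,36:NB,55:NC,74:NA]
Op 7: route key 62: smallest pos >= 62 is 74 -> NA
Op 8: add NE@53 -> ring=[19:ND,36:NB,53:NE,55:NC,74:NA]
Op 9: remove NC -> ring=[19:ND,36:NB,53:NE,74:NA]
Op 10: add NF@4 -> ring=[4:NF,19:ND,36:NB,53:NE,74:NA]
Final route key 8: smallest pos >= 8 is 19 -> ND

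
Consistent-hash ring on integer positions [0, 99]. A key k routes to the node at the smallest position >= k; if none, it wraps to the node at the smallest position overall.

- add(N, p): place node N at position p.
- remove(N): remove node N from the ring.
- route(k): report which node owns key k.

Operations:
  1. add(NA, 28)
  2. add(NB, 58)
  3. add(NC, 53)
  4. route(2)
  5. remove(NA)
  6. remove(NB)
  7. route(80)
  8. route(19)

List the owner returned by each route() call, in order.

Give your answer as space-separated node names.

Op 1: add NA@28 -> ring=[28:NA]
Op 2: add NB@58 -> ring=[28:NA,58:NB]
Op 3: add NC@53 -> ring=[28:NA,53:NC,58:NB]
Op 4: route key 2: smallest pos >= 2 is 28 -> NA
Op 5: remove NA -> ring=[53:NC,58:NB]
Op 6: remove NB -> ring=[53:NC]
Op 7: route key 80: none >= 80, wrap to smallest pos 53 -> NC
Op 8: route key 19: smallest pos >= 19 is 53 -> NC

Answer: NA NC NC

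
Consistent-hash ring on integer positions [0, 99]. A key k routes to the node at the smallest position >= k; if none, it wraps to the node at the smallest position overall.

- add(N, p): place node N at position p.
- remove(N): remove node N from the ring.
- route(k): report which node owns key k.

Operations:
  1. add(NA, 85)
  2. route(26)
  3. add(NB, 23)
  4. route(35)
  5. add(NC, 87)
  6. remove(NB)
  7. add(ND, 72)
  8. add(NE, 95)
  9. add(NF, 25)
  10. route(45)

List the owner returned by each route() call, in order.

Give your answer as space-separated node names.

Answer: NA NA ND

Derivation:
Op 1: add NA@85 -> ring=[85:NA]
Op 2: route key 26: smallest pos >= 26 is 85 -> NA
Op 3: add NB@23 -> ring=[23:NB,85:NA]
Op 4: route key 35: smallest pos >= 35 is 85 -> NA
Op 5: add NC@87 -> ring=[23:NB,85:NA,87:NC]
Op 6: remove NB -> ring=[85:NA,87:NC]
Op 7: add ND@72 -> ring=[72:ND,85:NA,87:NC]
Op 8: add NE@95 -> ring=[72:ND,85:NA,87:NC,95:NE]
Op 9: add NF@25 -> ring=[25:NF,72:ND,85:NA,87:NC,95:NE]
Op 10: route key 45: smallest pos >= 45 is 72 -> ND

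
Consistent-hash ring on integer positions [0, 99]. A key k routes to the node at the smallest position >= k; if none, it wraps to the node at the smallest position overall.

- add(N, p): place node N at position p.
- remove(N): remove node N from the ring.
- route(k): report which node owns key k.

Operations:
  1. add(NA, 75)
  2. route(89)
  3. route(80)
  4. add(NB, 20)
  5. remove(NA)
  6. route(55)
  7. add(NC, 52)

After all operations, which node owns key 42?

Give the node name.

Op 1: add NA@75 -> ring=[75:NA]
Op 2: route key 89: none >= 89, wrap to smallest pos 75 -> NA
Op 3: route key 80: none >= 80, wrap to smallest pos 75 -> NA
Op 4: add NB@20 -> ring=[20:NB,75:NA]
Op 5: remove NA -> ring=[20:NB]
Op 6: route key 55: none >= 55, wrap to smallest pos 20 -> NB
Op 7: add NC@52 -> ring=[20:NB,52:NC]
Final route key 42: smallest pos >= 42 is 52 -> NC

Answer: NC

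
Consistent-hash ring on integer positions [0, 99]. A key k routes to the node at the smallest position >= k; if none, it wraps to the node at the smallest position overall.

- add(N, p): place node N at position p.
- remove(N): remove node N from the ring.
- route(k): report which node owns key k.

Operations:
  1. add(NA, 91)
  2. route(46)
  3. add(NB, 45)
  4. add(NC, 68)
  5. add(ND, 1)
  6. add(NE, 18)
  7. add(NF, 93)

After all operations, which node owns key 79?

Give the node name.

Answer: NA

Derivation:
Op 1: add NA@91 -> ring=[91:NA]
Op 2: route key 46: smallest pos >= 46 is 91 -> NA
Op 3: add NB@45 -> ring=[45:NB,91:NA]
Op 4: add NC@68 -> ring=[45:NB,68:NC,91:NA]
Op 5: add ND@1 -> ring=[1:ND,45:NB,68:NC,91:NA]
Op 6: add NE@18 -> ring=[1:ND,18:NE,45:NB,68:NC,91:NA]
Op 7: add NF@93 -> ring=[1:ND,18:NE,45:NB,68:NC,91:NA,93:NF]
Final route key 79: smallest pos >= 79 is 91 -> NA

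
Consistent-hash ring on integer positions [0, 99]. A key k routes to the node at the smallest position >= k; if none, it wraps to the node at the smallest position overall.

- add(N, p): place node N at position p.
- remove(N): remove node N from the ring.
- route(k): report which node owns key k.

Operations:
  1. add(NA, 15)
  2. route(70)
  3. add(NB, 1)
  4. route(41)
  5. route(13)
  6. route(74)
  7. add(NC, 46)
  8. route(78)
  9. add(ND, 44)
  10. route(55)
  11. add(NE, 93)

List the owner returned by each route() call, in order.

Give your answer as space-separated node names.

Answer: NA NB NA NB NB NB

Derivation:
Op 1: add NA@15 -> ring=[15:NA]
Op 2: route key 70: none >= 70, wrap to smallest pos 15 -> NA
Op 3: add NB@1 -> ring=[1:NB,15:NA]
Op 4: route key 41: none >= 41, wrap to smallest pos 1 -> NB
Op 5: route key 13: smallest pos >= 13 is 15 -> NA
Op 6: route key 74: none >= 74, wrap to smallest pos 1 -> NB
Op 7: add NC@46 -> ring=[1:NB,15:NA,46:NC]
Op 8: route key 78: none >= 78, wrap to smallest pos 1 -> NB
Op 9: add ND@44 -> ring=[1:NB,15:NA,44:ND,46:NC]
Op 10: route key 55: none >= 55, wrap to smallest pos 1 -> NB
Op 11: add NE@93 -> ring=[1:NB,15:NA,44:ND,46:NC,93:NE]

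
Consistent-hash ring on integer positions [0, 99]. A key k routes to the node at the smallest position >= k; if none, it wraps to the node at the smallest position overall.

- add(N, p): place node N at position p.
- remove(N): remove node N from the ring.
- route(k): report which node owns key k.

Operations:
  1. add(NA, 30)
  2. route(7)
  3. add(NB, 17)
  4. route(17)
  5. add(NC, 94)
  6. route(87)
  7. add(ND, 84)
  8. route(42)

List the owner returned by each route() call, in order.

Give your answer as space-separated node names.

Op 1: add NA@30 -> ring=[30:NA]
Op 2: route key 7: smallest pos >= 7 is 30 -> NA
Op 3: add NB@17 -> ring=[17:NB,30:NA]
Op 4: route key 17: smallest pos >= 17 is 17 -> NB
Op 5: add NC@94 -> ring=[17:NB,30:NA,94:NC]
Op 6: route key 87: smallest pos >= 87 is 94 -> NC
Op 7: add ND@84 -> ring=[17:NB,30:NA,84:ND,94:NC]
Op 8: route key 42: smallest pos >= 42 is 84 -> ND

Answer: NA NB NC ND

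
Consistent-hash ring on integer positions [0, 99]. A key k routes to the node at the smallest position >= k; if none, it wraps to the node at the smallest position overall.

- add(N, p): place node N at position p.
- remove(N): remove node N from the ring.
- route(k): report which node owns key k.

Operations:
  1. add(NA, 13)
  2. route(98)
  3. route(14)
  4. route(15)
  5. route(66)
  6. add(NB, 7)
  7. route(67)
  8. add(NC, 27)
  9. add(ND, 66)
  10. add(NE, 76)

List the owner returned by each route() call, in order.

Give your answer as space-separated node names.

Op 1: add NA@13 -> ring=[13:NA]
Op 2: route key 98: none >= 98, wrap to smallest pos 13 -> NA
Op 3: route key 14: none >= 14, wrap to smallest pos 13 -> NA
Op 4: route key 15: none >= 15, wrap to smallest pos 13 -> NA
Op 5: route key 66: none >= 66, wrap to smallest pos 13 -> NA
Op 6: add NB@7 -> ring=[7:NB,13:NA]
Op 7: route key 67: none >= 67, wrap to smallest pos 7 -> NB
Op 8: add NC@27 -> ring=[7:NB,13:NA,27:NC]
Op 9: add ND@66 -> ring=[7:NB,13:NA,27:NC,66:ND]
Op 10: add NE@76 -> ring=[7:NB,13:NA,27:NC,66:ND,76:NE]

Answer: NA NA NA NA NB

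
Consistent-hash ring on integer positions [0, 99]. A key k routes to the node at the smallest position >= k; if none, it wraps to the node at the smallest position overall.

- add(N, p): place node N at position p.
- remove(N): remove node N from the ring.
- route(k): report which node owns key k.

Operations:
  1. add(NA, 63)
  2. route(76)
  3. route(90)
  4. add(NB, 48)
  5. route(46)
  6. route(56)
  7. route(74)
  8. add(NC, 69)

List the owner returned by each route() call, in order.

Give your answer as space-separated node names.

Op 1: add NA@63 -> ring=[63:NA]
Op 2: route key 76: none >= 76, wrap to smallest pos 63 -> NA
Op 3: route key 90: none >= 90, wrap to smallest pos 63 -> NA
Op 4: add NB@48 -> ring=[48:NB,63:NA]
Op 5: route key 46: smallest pos >= 46 is 48 -> NB
Op 6: route key 56: smallest pos >= 56 is 63 -> NA
Op 7: route key 74: none >= 74, wrap to smallest pos 48 -> NB
Op 8: add NC@69 -> ring=[48:NB,63:NA,69:NC]

Answer: NA NA NB NA NB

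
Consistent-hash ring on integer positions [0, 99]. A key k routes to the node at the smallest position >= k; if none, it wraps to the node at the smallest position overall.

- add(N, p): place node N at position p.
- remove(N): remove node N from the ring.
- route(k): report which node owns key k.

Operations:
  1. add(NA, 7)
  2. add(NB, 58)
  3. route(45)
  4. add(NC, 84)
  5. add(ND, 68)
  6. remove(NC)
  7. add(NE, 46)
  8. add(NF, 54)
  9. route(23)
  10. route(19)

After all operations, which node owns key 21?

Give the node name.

Answer: NE

Derivation:
Op 1: add NA@7 -> ring=[7:NA]
Op 2: add NB@58 -> ring=[7:NA,58:NB]
Op 3: route key 45: smallest pos >= 45 is 58 -> NB
Op 4: add NC@84 -> ring=[7:NA,58:NB,84:NC]
Op 5: add ND@68 -> ring=[7:NA,58:NB,68:ND,84:NC]
Op 6: remove NC -> ring=[7:NA,58:NB,68:ND]
Op 7: add NE@46 -> ring=[7:NA,46:NE,58:NB,68:ND]
Op 8: add NF@54 -> ring=[7:NA,46:NE,54:NF,58:NB,68:ND]
Op 9: route key 23: smallest pos >= 23 is 46 -> NE
Op 10: route key 19: smallest pos >= 19 is 46 -> NE
Final route key 21: smallest pos >= 21 is 46 -> NE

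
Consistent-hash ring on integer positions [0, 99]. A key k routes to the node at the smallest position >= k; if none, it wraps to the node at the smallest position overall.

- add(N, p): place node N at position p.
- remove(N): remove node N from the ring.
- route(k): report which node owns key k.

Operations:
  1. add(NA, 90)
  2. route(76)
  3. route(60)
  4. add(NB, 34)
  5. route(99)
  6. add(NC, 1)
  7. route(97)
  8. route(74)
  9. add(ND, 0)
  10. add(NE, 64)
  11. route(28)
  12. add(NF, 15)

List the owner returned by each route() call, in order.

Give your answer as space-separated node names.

Op 1: add NA@90 -> ring=[90:NA]
Op 2: route key 76: smallest pos >= 76 is 90 -> NA
Op 3: route key 60: smallest pos >= 60 is 90 -> NA
Op 4: add NB@34 -> ring=[34:NB,90:NA]
Op 5: route key 99: none >= 99, wrap to smallest pos 34 -> NB
Op 6: add NC@1 -> ring=[1:NC,34:NB,90:NA]
Op 7: route key 97: none >= 97, wrap to smallest pos 1 -> NC
Op 8: route key 74: smallest pos >= 74 is 90 -> NA
Op 9: add ND@0 -> ring=[0:ND,1:NC,34:NB,90:NA]
Op 10: add NE@64 -> ring=[0:ND,1:NC,34:NB,64:NE,90:NA]
Op 11: route key 28: smallest pos >= 28 is 34 -> NB
Op 12: add NF@15 -> ring=[0:ND,1:NC,15:NF,34:NB,64:NE,90:NA]

Answer: NA NA NB NC NA NB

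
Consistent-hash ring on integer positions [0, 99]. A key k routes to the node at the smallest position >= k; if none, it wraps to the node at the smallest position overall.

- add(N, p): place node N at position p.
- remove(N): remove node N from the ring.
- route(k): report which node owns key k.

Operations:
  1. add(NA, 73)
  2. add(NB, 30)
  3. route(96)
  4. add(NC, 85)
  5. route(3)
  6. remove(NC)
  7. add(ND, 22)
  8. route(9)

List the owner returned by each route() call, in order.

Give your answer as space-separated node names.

Answer: NB NB ND

Derivation:
Op 1: add NA@73 -> ring=[73:NA]
Op 2: add NB@30 -> ring=[30:NB,73:NA]
Op 3: route key 96: none >= 96, wrap to smallest pos 30 -> NB
Op 4: add NC@85 -> ring=[30:NB,73:NA,85:NC]
Op 5: route key 3: smallest pos >= 3 is 30 -> NB
Op 6: remove NC -> ring=[30:NB,73:NA]
Op 7: add ND@22 -> ring=[22:ND,30:NB,73:NA]
Op 8: route key 9: smallest pos >= 9 is 22 -> ND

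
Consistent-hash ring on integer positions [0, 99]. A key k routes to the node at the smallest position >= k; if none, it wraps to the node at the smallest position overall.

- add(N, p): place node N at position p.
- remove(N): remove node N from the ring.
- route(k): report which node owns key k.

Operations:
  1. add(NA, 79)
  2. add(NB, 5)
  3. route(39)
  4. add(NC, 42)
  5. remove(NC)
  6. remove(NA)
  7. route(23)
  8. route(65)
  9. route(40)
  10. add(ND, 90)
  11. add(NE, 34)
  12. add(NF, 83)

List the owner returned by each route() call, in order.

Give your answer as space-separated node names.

Op 1: add NA@79 -> ring=[79:NA]
Op 2: add NB@5 -> ring=[5:NB,79:NA]
Op 3: route key 39: smallest pos >= 39 is 79 -> NA
Op 4: add NC@42 -> ring=[5:NB,42:NC,79:NA]
Op 5: remove NC -> ring=[5:NB,79:NA]
Op 6: remove NA -> ring=[5:NB]
Op 7: route key 23: none >= 23, wrap to smallest pos 5 -> NB
Op 8: route key 65: none >= 65, wrap to smallest pos 5 -> NB
Op 9: route key 40: none >= 40, wrap to smallest pos 5 -> NB
Op 10: add ND@90 -> ring=[5:NB,90:ND]
Op 11: add NE@34 -> ring=[5:NB,34:NE,90:ND]
Op 12: add NF@83 -> ring=[5:NB,34:NE,83:NF,90:ND]

Answer: NA NB NB NB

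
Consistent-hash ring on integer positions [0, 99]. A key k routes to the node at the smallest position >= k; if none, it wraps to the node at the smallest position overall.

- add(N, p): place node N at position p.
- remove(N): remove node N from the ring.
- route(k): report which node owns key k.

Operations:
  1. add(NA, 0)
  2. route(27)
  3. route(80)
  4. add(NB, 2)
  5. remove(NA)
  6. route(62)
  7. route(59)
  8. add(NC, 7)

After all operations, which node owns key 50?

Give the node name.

Op 1: add NA@0 -> ring=[0:NA]
Op 2: route key 27: none >= 27, wrap to smallest pos 0 -> NA
Op 3: route key 80: none >= 80, wrap to smallest pos 0 -> NA
Op 4: add NB@2 -> ring=[0:NA,2:NB]
Op 5: remove NA -> ring=[2:NB]
Op 6: route key 62: none >= 62, wrap to smallest pos 2 -> NB
Op 7: route key 59: none >= 59, wrap to smallest pos 2 -> NB
Op 8: add NC@7 -> ring=[2:NB,7:NC]
Final route key 50: none >= 50, wrap to smallest pos 2 -> NB

Answer: NB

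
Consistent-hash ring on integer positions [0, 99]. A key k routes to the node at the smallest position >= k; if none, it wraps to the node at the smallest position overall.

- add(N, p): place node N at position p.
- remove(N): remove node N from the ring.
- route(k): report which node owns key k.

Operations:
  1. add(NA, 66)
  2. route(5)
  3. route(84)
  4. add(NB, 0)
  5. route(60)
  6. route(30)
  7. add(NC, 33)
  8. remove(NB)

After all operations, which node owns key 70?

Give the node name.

Answer: NC

Derivation:
Op 1: add NA@66 -> ring=[66:NA]
Op 2: route key 5: smallest pos >= 5 is 66 -> NA
Op 3: route key 84: none >= 84, wrap to smallest pos 66 -> NA
Op 4: add NB@0 -> ring=[0:NB,66:NA]
Op 5: route key 60: smallest pos >= 60 is 66 -> NA
Op 6: route key 30: smallest pos >= 30 is 66 -> NA
Op 7: add NC@33 -> ring=[0:NB,33:NC,66:NA]
Op 8: remove NB -> ring=[33:NC,66:NA]
Final route key 70: none >= 70, wrap to smallest pos 33 -> NC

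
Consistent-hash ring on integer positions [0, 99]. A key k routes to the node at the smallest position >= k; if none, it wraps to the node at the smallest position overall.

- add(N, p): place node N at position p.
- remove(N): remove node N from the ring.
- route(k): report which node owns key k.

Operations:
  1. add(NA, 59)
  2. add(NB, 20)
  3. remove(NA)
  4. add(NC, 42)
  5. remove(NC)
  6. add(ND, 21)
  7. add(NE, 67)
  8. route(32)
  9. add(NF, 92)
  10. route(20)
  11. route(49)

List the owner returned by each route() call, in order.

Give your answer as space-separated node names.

Answer: NE NB NE

Derivation:
Op 1: add NA@59 -> ring=[59:NA]
Op 2: add NB@20 -> ring=[20:NB,59:NA]
Op 3: remove NA -> ring=[20:NB]
Op 4: add NC@42 -> ring=[20:NB,42:NC]
Op 5: remove NC -> ring=[20:NB]
Op 6: add ND@21 -> ring=[20:NB,21:ND]
Op 7: add NE@67 -> ring=[20:NB,21:ND,67:NE]
Op 8: route key 32: smallest pos >= 32 is 67 -> NE
Op 9: add NF@92 -> ring=[20:NB,21:ND,67:NE,92:NF]
Op 10: route key 20: smallest pos >= 20 is 20 -> NB
Op 11: route key 49: smallest pos >= 49 is 67 -> NE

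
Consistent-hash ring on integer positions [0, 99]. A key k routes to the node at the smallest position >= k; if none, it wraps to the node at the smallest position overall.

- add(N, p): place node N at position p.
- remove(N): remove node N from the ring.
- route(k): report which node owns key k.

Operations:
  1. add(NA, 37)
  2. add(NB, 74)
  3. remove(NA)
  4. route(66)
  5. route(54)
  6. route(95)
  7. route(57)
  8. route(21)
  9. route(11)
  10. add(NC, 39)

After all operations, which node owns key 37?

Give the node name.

Answer: NC

Derivation:
Op 1: add NA@37 -> ring=[37:NA]
Op 2: add NB@74 -> ring=[37:NA,74:NB]
Op 3: remove NA -> ring=[74:NB]
Op 4: route key 66: smallest pos >= 66 is 74 -> NB
Op 5: route key 54: smallest pos >= 54 is 74 -> NB
Op 6: route key 95: none >= 95, wrap to smallest pos 74 -> NB
Op 7: route key 57: smallest pos >= 57 is 74 -> NB
Op 8: route key 21: smallest pos >= 21 is 74 -> NB
Op 9: route key 11: smallest pos >= 11 is 74 -> NB
Op 10: add NC@39 -> ring=[39:NC,74:NB]
Final route key 37: smallest pos >= 37 is 39 -> NC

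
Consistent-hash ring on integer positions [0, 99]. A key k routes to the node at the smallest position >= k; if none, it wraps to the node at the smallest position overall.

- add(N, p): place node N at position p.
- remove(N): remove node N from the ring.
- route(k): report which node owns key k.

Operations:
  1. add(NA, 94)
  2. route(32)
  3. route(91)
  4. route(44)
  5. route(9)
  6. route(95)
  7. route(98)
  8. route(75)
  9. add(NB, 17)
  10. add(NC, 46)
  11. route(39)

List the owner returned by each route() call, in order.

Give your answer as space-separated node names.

Answer: NA NA NA NA NA NA NA NC

Derivation:
Op 1: add NA@94 -> ring=[94:NA]
Op 2: route key 32: smallest pos >= 32 is 94 -> NA
Op 3: route key 91: smallest pos >= 91 is 94 -> NA
Op 4: route key 44: smallest pos >= 44 is 94 -> NA
Op 5: route key 9: smallest pos >= 9 is 94 -> NA
Op 6: route key 95: none >= 95, wrap to smallest pos 94 -> NA
Op 7: route key 98: none >= 98, wrap to smallest pos 94 -> NA
Op 8: route key 75: smallest pos >= 75 is 94 -> NA
Op 9: add NB@17 -> ring=[17:NB,94:NA]
Op 10: add NC@46 -> ring=[17:NB,46:NC,94:NA]
Op 11: route key 39: smallest pos >= 39 is 46 -> NC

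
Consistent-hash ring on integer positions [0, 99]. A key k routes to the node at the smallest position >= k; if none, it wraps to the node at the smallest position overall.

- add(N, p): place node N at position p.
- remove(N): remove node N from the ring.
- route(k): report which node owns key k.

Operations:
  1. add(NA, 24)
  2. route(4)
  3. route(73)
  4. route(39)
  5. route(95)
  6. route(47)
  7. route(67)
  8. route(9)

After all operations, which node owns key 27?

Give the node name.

Answer: NA

Derivation:
Op 1: add NA@24 -> ring=[24:NA]
Op 2: route key 4: smallest pos >= 4 is 24 -> NA
Op 3: route key 73: none >= 73, wrap to smallest pos 24 -> NA
Op 4: route key 39: none >= 39, wrap to smallest pos 24 -> NA
Op 5: route key 95: none >= 95, wrap to smallest pos 24 -> NA
Op 6: route key 47: none >= 47, wrap to smallest pos 24 -> NA
Op 7: route key 67: none >= 67, wrap to smallest pos 24 -> NA
Op 8: route key 9: smallest pos >= 9 is 24 -> NA
Final route key 27: none >= 27, wrap to smallest pos 24 -> NA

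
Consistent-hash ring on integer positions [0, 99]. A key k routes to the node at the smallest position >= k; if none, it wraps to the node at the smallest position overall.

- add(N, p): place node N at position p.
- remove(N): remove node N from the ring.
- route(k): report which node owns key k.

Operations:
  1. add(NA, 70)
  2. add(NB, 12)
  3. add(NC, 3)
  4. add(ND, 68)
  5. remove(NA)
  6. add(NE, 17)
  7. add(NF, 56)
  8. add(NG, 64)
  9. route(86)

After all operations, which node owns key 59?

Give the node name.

Answer: NG

Derivation:
Op 1: add NA@70 -> ring=[70:NA]
Op 2: add NB@12 -> ring=[12:NB,70:NA]
Op 3: add NC@3 -> ring=[3:NC,12:NB,70:NA]
Op 4: add ND@68 -> ring=[3:NC,12:NB,68:ND,70:NA]
Op 5: remove NA -> ring=[3:NC,12:NB,68:ND]
Op 6: add NE@17 -> ring=[3:NC,12:NB,17:NE,68:ND]
Op 7: add NF@56 -> ring=[3:NC,12:NB,17:NE,56:NF,68:ND]
Op 8: add NG@64 -> ring=[3:NC,12:NB,17:NE,56:NF,64:NG,68:ND]
Op 9: route key 86: none >= 86, wrap to smallest pos 3 -> NC
Final route key 59: smallest pos >= 59 is 64 -> NG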